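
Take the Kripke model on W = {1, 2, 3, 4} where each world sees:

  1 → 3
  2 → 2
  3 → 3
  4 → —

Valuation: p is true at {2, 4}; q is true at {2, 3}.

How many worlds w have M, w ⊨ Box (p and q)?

1: successors {3}; p and q there: 3:F. ✗
2: successors {2}; p and q there: 2:T. ✓
3: successors {3}; p and q there: 3:F. ✗
4: no successors, so Box (p and q) holds vacuously. ✓
Satisfying worlds: {2, 4}.

2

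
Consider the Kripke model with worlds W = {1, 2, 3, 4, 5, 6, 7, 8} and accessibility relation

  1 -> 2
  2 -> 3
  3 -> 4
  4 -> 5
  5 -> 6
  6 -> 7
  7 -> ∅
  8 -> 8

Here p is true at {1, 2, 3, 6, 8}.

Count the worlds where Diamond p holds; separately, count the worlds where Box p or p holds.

For Diamond p:
1: successors {2}; p there: 2:T. ✓
2: successors {3}; p there: 3:T. ✓
3: successors {4}; p there: 4:F. ✗
4: successors {5}; p there: 5:F. ✗
5: successors {6}; p there: 6:T. ✓
6: successors {7}; p there: 7:F. ✗
7: no successors, so Diamond p fails. ✗
8: successors {8}; p there: 8:T. ✓
— 4 worlds.
For Box p or p:
1: Box p is T, p is T. ✓
2: Box p is T, p is T. ✓
3: Box p is F, p is T. ✓
4: Box p is F, p is F. ✗
5: Box p is T, p is F. ✓
6: Box p is F, p is T. ✓
7: Box p is T, p is F. ✓
8: Box p is T, p is T. ✓
— 7 worlds.

4 and 7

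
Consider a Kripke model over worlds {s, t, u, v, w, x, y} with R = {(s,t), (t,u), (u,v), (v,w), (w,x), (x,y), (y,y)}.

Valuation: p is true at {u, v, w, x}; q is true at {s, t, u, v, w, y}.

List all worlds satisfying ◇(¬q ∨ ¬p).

{s, w, x, y}

s: successors {t}; ¬q ∨ ¬p there: t:T. ✓
t: successors {u}; ¬q ∨ ¬p there: u:F. ✗
u: successors {v}; ¬q ∨ ¬p there: v:F. ✗
v: successors {w}; ¬q ∨ ¬p there: w:F. ✗
w: successors {x}; ¬q ∨ ¬p there: x:T. ✓
x: successors {y}; ¬q ∨ ¬p there: y:T. ✓
y: successors {y}; ¬q ∨ ¬p there: y:T. ✓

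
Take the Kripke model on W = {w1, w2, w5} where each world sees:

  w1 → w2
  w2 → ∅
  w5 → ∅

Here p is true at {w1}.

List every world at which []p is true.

{w2, w5}

w1: successors {w2}; p there: w2:F. ✗
w2: no successors, so []p holds vacuously. ✓
w5: no successors, so []p holds vacuously. ✓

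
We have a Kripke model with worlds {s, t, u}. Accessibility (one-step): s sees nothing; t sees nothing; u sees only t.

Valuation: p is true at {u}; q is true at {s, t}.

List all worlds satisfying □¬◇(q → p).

{s, t, u}

s: no successors, so □¬◇(q → p) holds vacuously. ✓
t: no successors, so □¬◇(q → p) holds vacuously. ✓
u: successors {t}; ¬◇(q → p) there: t:T. ✓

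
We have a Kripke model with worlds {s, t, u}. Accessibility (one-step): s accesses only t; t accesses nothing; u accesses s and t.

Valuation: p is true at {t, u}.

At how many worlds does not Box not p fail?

s: Box not p is F. ✓
t: Box not p is T. ✗
u: Box not p is F. ✓
Satisfying worlds: {s, u}.
So not Box not p fails at the other 1 world.

1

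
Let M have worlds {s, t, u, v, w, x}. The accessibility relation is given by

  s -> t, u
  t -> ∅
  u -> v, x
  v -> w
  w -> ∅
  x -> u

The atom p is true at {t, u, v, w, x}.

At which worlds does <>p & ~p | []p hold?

s: <>p & ~p is T, []p is T. ✓
t: <>p & ~p is F, []p is T. ✓
u: <>p & ~p is F, []p is T. ✓
v: <>p & ~p is F, []p is T. ✓
w: <>p & ~p is F, []p is T. ✓
x: <>p & ~p is F, []p is T. ✓

{s, t, u, v, w, x}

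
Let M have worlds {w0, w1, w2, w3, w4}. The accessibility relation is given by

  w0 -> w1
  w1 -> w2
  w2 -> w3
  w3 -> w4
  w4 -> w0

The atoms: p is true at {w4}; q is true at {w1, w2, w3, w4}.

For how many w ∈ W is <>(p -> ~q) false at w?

w0: successors {w1}; p -> ~q there: w1:T. ✓
w1: successors {w2}; p -> ~q there: w2:T. ✓
w2: successors {w3}; p -> ~q there: w3:T. ✓
w3: successors {w4}; p -> ~q there: w4:F. ✗
w4: successors {w0}; p -> ~q there: w0:T. ✓
Satisfying worlds: {w0, w1, w2, w4}.
So <>(p -> ~q) fails at the other 1 world.

1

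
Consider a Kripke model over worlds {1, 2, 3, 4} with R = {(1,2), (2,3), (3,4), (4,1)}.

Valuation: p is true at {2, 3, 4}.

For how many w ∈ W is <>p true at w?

1: successors {2}; p there: 2:T. ✓
2: successors {3}; p there: 3:T. ✓
3: successors {4}; p there: 4:T. ✓
4: successors {1}; p there: 1:F. ✗
Satisfying worlds: {1, 2, 3}.

3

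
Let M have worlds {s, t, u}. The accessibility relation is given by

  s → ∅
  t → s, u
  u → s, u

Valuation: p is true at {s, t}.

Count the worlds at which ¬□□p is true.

2

s: □□p is T. ✗
t: □□p is F. ✓
u: □□p is F. ✓
Satisfying worlds: {t, u}.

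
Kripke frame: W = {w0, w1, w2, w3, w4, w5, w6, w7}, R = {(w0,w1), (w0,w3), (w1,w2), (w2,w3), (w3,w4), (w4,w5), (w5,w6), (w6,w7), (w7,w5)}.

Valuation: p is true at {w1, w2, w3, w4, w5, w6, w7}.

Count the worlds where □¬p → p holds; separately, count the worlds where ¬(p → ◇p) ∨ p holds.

For □¬p → p:
w0: □¬p is F, p is F. ✓
w1: □¬p is F, p is T. ✓
w2: □¬p is F, p is T. ✓
w3: □¬p is F, p is T. ✓
w4: □¬p is F, p is T. ✓
w5: □¬p is F, p is T. ✓
w6: □¬p is F, p is T. ✓
w7: □¬p is F, p is T. ✓
— 8 worlds.
For ¬(p → ◇p) ∨ p:
w0: ¬(p → ◇p) is F, p is F. ✗
w1: ¬(p → ◇p) is F, p is T. ✓
w2: ¬(p → ◇p) is F, p is T. ✓
w3: ¬(p → ◇p) is F, p is T. ✓
w4: ¬(p → ◇p) is F, p is T. ✓
w5: ¬(p → ◇p) is F, p is T. ✓
w6: ¬(p → ◇p) is F, p is T. ✓
w7: ¬(p → ◇p) is F, p is T. ✓
— 7 worlds.

8 and 7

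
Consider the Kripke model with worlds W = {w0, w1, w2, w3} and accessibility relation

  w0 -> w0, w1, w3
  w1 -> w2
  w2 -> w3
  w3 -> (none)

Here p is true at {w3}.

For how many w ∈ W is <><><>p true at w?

1

w0: successors {w0, w1, w3}; <><>p there: w0:T, w1:T, w3:F. ✓
w1: successors {w2}; <><>p there: w2:F. ✗
w2: successors {w3}; <><>p there: w3:F. ✗
w3: no successors, so <><><>p fails. ✗
Satisfying worlds: {w0}.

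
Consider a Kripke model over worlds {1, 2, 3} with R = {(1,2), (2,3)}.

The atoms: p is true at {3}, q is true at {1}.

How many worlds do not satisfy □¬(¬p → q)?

1: successors {2}; ¬(¬p → q) there: 2:T. ✓
2: successors {3}; ¬(¬p → q) there: 3:F. ✗
3: no successors, so □¬(¬p → q) holds vacuously. ✓
Satisfying worlds: {1, 3}.
So □¬(¬p → q) fails at the other 1 world.

1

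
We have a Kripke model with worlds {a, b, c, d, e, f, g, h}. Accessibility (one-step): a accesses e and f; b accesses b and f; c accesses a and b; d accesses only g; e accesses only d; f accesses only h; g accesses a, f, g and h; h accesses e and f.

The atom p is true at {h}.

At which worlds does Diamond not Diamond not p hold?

{a, b, g, h}

a: successors {e, f}; not Diamond not p there: e:F, f:T. ✓
b: successors {b, f}; not Diamond not p there: b:F, f:T. ✓
c: successors {a, b}; not Diamond not p there: a:F, b:F. ✗
d: successors {g}; not Diamond not p there: g:F. ✗
e: successors {d}; not Diamond not p there: d:F. ✗
f: successors {h}; not Diamond not p there: h:F. ✗
g: successors {a, f, g, h}; not Diamond not p there: a:F, f:T, g:F, h:F. ✓
h: successors {e, f}; not Diamond not p there: e:F, f:T. ✓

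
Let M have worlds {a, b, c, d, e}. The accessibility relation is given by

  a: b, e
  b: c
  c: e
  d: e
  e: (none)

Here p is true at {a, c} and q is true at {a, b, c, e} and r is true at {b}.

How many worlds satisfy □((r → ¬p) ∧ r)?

a: successors {b, e}; (r → ¬p) ∧ r there: b:T, e:F. ✗
b: successors {c}; (r → ¬p) ∧ r there: c:F. ✗
c: successors {e}; (r → ¬p) ∧ r there: e:F. ✗
d: successors {e}; (r → ¬p) ∧ r there: e:F. ✗
e: no successors, so □((r → ¬p) ∧ r) holds vacuously. ✓
Satisfying worlds: {e}.

1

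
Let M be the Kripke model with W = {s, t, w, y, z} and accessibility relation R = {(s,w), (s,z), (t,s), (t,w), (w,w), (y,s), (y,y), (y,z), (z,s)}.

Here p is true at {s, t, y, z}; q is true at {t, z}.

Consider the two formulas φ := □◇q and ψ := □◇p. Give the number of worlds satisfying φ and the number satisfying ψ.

1 and 2

For □◇q:
s: successors {w, z}; ◇q there: w:F, z:F. ✗
t: successors {s, w}; ◇q there: s:T, w:F. ✗
w: successors {w}; ◇q there: w:F. ✗
y: successors {s, y, z}; ◇q there: s:T, y:T, z:F. ✗
z: successors {s}; ◇q there: s:T. ✓
— 1 world.
For □◇p:
s: successors {w, z}; ◇p there: w:F, z:T. ✗
t: successors {s, w}; ◇p there: s:T, w:F. ✗
w: successors {w}; ◇p there: w:F. ✗
y: successors {s, y, z}; ◇p there: s:T, y:T, z:T. ✓
z: successors {s}; ◇p there: s:T. ✓
— 2 worlds.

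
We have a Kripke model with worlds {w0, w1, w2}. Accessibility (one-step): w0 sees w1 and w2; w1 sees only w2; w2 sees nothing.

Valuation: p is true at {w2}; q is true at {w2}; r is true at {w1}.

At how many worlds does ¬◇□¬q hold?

w0: ◇□¬q is T. ✗
w1: ◇□¬q is T. ✗
w2: ◇□¬q is F. ✓
Satisfying worlds: {w2}.

1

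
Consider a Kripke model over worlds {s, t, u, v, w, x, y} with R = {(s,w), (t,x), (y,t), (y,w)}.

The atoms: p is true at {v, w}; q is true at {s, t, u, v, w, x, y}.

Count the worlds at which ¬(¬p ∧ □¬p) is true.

s: ¬p ∧ □¬p is F. ✓
t: ¬p ∧ □¬p is T. ✗
u: ¬p ∧ □¬p is T. ✗
v: ¬p ∧ □¬p is F. ✓
w: ¬p ∧ □¬p is F. ✓
x: ¬p ∧ □¬p is T. ✗
y: ¬p ∧ □¬p is F. ✓
Satisfying worlds: {s, v, w, y}.

4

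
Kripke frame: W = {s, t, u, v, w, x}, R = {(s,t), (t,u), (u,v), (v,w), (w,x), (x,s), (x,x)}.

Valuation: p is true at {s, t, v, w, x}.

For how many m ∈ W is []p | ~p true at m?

5

s: []p is T, ~p is F. ✓
t: []p is F, ~p is F. ✗
u: []p is T, ~p is T. ✓
v: []p is T, ~p is F. ✓
w: []p is T, ~p is F. ✓
x: []p is T, ~p is F. ✓
Satisfying worlds: {s, u, v, w, x}.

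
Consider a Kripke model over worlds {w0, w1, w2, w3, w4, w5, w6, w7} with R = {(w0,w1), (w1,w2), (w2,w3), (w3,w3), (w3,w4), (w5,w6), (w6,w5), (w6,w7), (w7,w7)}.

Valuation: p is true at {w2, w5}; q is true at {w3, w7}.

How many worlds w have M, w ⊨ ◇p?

2

w0: successors {w1}; p there: w1:F. ✗
w1: successors {w2}; p there: w2:T. ✓
w2: successors {w3}; p there: w3:F. ✗
w3: successors {w3, w4}; p there: w3:F, w4:F. ✗
w4: no successors, so ◇p fails. ✗
w5: successors {w6}; p there: w6:F. ✗
w6: successors {w5, w7}; p there: w5:T, w7:F. ✓
w7: successors {w7}; p there: w7:F. ✗
Satisfying worlds: {w1, w6}.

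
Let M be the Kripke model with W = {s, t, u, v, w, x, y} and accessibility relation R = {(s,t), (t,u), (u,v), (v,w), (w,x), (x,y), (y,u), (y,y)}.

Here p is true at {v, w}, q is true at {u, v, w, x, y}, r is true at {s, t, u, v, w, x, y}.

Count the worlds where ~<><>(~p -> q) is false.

7

s: <><>(~p -> q) is T. ✗
t: <><>(~p -> q) is T. ✗
u: <><>(~p -> q) is T. ✗
v: <><>(~p -> q) is T. ✗
w: <><>(~p -> q) is T. ✗
x: <><>(~p -> q) is T. ✗
y: <><>(~p -> q) is T. ✗
Satisfying worlds: ∅.
So ~<><>(~p -> q) fails at the other 7 worlds.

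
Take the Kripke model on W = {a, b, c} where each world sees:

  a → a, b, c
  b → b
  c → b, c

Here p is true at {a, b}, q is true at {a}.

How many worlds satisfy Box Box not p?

0

a: successors {a, b, c}; Box not p there: a:F, b:F, c:F. ✗
b: successors {b}; Box not p there: b:F. ✗
c: successors {b, c}; Box not p there: b:F, c:F. ✗
Satisfying worlds: ∅.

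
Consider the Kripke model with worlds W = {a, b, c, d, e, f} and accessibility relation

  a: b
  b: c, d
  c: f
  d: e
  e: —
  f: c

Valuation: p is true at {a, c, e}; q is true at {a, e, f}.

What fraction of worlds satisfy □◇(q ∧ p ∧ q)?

a: successors {b}; ◇(q ∧ p ∧ q) there: b:F. ✗
b: successors {c, d}; ◇(q ∧ p ∧ q) there: c:F, d:T. ✗
c: successors {f}; ◇(q ∧ p ∧ q) there: f:F. ✗
d: successors {e}; ◇(q ∧ p ∧ q) there: e:F. ✗
e: no successors, so □◇(q ∧ p ∧ q) holds vacuously. ✓
f: successors {c}; ◇(q ∧ p ∧ q) there: c:F. ✗
That's 1 of 6 worlds, so 1/6.

1/6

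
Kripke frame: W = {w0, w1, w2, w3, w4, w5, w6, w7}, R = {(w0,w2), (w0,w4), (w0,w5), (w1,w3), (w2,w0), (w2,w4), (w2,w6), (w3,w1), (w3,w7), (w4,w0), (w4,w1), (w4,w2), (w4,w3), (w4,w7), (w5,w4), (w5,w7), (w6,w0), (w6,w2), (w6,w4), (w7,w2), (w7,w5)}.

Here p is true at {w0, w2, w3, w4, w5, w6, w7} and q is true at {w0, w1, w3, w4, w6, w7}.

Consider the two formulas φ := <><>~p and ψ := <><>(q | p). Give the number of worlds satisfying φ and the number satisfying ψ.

6 and 8

For <><>~p:
w0: successors {w2, w4, w5}; <>~p there: w2:F, w4:T, w5:F. ✓
w1: successors {w3}; <>~p there: w3:T. ✓
w2: successors {w0, w4, w6}; <>~p there: w0:F, w4:T, w6:F. ✓
w3: successors {w1, w7}; <>~p there: w1:F, w7:F. ✗
w4: successors {w0, w1, w2, w3, w7}; <>~p there: w0:F, w1:F, w2:F, w3:T, w7:F. ✓
w5: successors {w4, w7}; <>~p there: w4:T, w7:F. ✓
w6: successors {w0, w2, w4}; <>~p there: w0:F, w2:F, w4:T. ✓
w7: successors {w2, w5}; <>~p there: w2:F, w5:F. ✗
— 6 worlds.
For <><>(q | p):
w0: successors {w2, w4, w5}; <>(q | p) there: w2:T, w4:T, w5:T. ✓
w1: successors {w3}; <>(q | p) there: w3:T. ✓
w2: successors {w0, w4, w6}; <>(q | p) there: w0:T, w4:T, w6:T. ✓
w3: successors {w1, w7}; <>(q | p) there: w1:T, w7:T. ✓
w4: successors {w0, w1, w2, w3, w7}; <>(q | p) there: w0:T, w1:T, w2:T, w3:T, w7:T. ✓
w5: successors {w4, w7}; <>(q | p) there: w4:T, w7:T. ✓
w6: successors {w0, w2, w4}; <>(q | p) there: w0:T, w2:T, w4:T. ✓
w7: successors {w2, w5}; <>(q | p) there: w2:T, w5:T. ✓
— 8 worlds.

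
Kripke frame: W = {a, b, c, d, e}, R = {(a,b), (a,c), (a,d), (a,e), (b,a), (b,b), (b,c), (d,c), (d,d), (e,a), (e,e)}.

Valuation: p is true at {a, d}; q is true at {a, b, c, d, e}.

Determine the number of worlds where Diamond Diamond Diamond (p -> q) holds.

a: successors {b, c, d, e}; Diamond Diamond (p -> q) there: b:T, c:F, d:T, e:T. ✓
b: successors {a, b, c}; Diamond Diamond (p -> q) there: a:T, b:T, c:F. ✓
c: no successors, so Diamond Diamond Diamond (p -> q) fails. ✗
d: successors {c, d}; Diamond Diamond (p -> q) there: c:F, d:T. ✓
e: successors {a, e}; Diamond Diamond (p -> q) there: a:T, e:T. ✓
Satisfying worlds: {a, b, d, e}.

4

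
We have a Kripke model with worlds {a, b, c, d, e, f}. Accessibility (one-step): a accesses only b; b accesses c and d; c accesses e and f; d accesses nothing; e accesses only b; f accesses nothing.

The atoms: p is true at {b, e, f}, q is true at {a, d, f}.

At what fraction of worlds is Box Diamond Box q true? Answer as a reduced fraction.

a: successors {b}; Diamond Box q there: b:T. ✓
b: successors {c, d}; Diamond Box q there: c:T, d:F. ✗
c: successors {e, f}; Diamond Box q there: e:F, f:F. ✗
d: no successors, so Box Diamond Box q holds vacuously. ✓
e: successors {b}; Diamond Box q there: b:T. ✓
f: no successors, so Box Diamond Box q holds vacuously. ✓
That's 4 of 6 worlds, so 4/6 = 2/3.

2/3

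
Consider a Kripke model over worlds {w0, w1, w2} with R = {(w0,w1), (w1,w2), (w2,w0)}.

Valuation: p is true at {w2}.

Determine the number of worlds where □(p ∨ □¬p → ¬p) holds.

w0: successors {w1}; p ∨ □¬p → ¬p there: w1:T. ✓
w1: successors {w2}; p ∨ □¬p → ¬p there: w2:F. ✗
w2: successors {w0}; p ∨ □¬p → ¬p there: w0:T. ✓
Satisfying worlds: {w0, w2}.

2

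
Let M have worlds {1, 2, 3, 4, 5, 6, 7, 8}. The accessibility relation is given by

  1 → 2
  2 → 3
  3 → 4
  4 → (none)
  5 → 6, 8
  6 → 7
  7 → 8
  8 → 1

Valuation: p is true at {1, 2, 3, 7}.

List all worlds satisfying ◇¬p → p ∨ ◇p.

1: ◇¬p is F, p ∨ ◇p is T. ✓
2: ◇¬p is F, p ∨ ◇p is T. ✓
3: ◇¬p is T, p ∨ ◇p is T. ✓
4: ◇¬p is F, p ∨ ◇p is F. ✓
5: ◇¬p is T, p ∨ ◇p is F. ✗
6: ◇¬p is F, p ∨ ◇p is T. ✓
7: ◇¬p is T, p ∨ ◇p is T. ✓
8: ◇¬p is F, p ∨ ◇p is T. ✓

{1, 2, 3, 4, 6, 7, 8}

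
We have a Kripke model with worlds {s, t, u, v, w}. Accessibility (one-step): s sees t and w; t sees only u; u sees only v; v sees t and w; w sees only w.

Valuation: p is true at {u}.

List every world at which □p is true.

s: successors {t, w}; p there: t:F, w:F. ✗
t: successors {u}; p there: u:T. ✓
u: successors {v}; p there: v:F. ✗
v: successors {t, w}; p there: t:F, w:F. ✗
w: successors {w}; p there: w:F. ✗

{t}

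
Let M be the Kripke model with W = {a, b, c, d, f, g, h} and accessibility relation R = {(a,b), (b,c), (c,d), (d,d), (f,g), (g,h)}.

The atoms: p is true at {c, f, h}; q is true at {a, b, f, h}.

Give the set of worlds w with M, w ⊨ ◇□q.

a: successors {b}; □q there: b:F. ✗
b: successors {c}; □q there: c:F. ✗
c: successors {d}; □q there: d:F. ✗
d: successors {d}; □q there: d:F. ✗
f: successors {g}; □q there: g:T. ✓
g: successors {h}; □q there: h:T. ✓
h: no successors, so ◇□q fails. ✗

{f, g}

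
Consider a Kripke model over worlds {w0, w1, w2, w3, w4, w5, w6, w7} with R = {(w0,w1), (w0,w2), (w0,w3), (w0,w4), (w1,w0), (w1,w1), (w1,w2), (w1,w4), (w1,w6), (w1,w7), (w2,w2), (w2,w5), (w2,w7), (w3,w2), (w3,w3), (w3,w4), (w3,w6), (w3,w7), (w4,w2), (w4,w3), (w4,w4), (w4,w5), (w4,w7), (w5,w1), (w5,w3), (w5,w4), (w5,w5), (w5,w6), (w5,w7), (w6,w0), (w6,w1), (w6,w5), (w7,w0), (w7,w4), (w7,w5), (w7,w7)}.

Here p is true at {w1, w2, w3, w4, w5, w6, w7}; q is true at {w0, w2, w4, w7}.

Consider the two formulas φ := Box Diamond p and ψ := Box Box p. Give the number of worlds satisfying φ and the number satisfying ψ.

8 and 0

For Box Diamond p:
w0: successors {w1, w2, w3, w4}; Diamond p there: w1:T, w2:T, w3:T, w4:T. ✓
w1: successors {w0, w1, w2, w4, w6, w7}; Diamond p there: w0:T, w1:T, w2:T, w4:T, w6:T, w7:T. ✓
w2: successors {w2, w5, w7}; Diamond p there: w2:T, w5:T, w7:T. ✓
w3: successors {w2, w3, w4, w6, w7}; Diamond p there: w2:T, w3:T, w4:T, w6:T, w7:T. ✓
w4: successors {w2, w3, w4, w5, w7}; Diamond p there: w2:T, w3:T, w4:T, w5:T, w7:T. ✓
w5: successors {w1, w3, w4, w5, w6, w7}; Diamond p there: w1:T, w3:T, w4:T, w5:T, w6:T, w7:T. ✓
w6: successors {w0, w1, w5}; Diamond p there: w0:T, w1:T, w5:T. ✓
w7: successors {w0, w4, w5, w7}; Diamond p there: w0:T, w4:T, w5:T, w7:T. ✓
— 8 worlds.
For Box Box p:
w0: successors {w1, w2, w3, w4}; Box p there: w1:F, w2:T, w3:T, w4:T. ✗
w1: successors {w0, w1, w2, w4, w6, w7}; Box p there: w0:T, w1:F, w2:T, w4:T, w6:F, w7:F. ✗
w2: successors {w2, w5, w7}; Box p there: w2:T, w5:T, w7:F. ✗
w3: successors {w2, w3, w4, w6, w7}; Box p there: w2:T, w3:T, w4:T, w6:F, w7:F. ✗
w4: successors {w2, w3, w4, w5, w7}; Box p there: w2:T, w3:T, w4:T, w5:T, w7:F. ✗
w5: successors {w1, w3, w4, w5, w6, w7}; Box p there: w1:F, w3:T, w4:T, w5:T, w6:F, w7:F. ✗
w6: successors {w0, w1, w5}; Box p there: w0:T, w1:F, w5:T. ✗
w7: successors {w0, w4, w5, w7}; Box p there: w0:T, w4:T, w5:T, w7:F. ✗
— 0 worlds.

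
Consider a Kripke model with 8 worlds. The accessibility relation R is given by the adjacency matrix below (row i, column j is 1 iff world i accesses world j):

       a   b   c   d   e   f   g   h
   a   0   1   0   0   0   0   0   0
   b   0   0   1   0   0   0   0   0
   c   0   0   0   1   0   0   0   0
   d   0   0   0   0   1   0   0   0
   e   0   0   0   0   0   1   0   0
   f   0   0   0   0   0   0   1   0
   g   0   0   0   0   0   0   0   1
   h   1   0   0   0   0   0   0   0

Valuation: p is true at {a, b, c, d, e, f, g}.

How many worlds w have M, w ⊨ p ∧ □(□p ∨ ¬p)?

a: p is T, □(□p ∨ ¬p) is T. ✓
b: p is T, □(□p ∨ ¬p) is T. ✓
c: p is T, □(□p ∨ ¬p) is T. ✓
d: p is T, □(□p ∨ ¬p) is T. ✓
e: p is T, □(□p ∨ ¬p) is T. ✓
f: p is T, □(□p ∨ ¬p) is F. ✗
g: p is T, □(□p ∨ ¬p) is T. ✓
h: p is F, □(□p ∨ ¬p) is T. ✗
Satisfying worlds: {a, b, c, d, e, g}.

6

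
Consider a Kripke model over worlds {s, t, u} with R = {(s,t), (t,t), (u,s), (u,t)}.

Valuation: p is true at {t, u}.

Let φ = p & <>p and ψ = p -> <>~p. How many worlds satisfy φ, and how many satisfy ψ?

For p & <>p:
s: p is F, <>p is T. ✗
t: p is T, <>p is T. ✓
u: p is T, <>p is T. ✓
— 2 worlds.
For p -> <>~p:
s: p is F, <>~p is F. ✓
t: p is T, <>~p is F. ✗
u: p is T, <>~p is T. ✓
— 2 worlds.

2 and 2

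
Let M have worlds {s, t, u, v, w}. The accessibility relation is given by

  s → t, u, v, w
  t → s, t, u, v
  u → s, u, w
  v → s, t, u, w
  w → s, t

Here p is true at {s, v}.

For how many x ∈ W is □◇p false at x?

s: successors {t, u, v, w}; ◇p there: t:T, u:T, v:T, w:T. ✓
t: successors {s, t, u, v}; ◇p there: s:T, t:T, u:T, v:T. ✓
u: successors {s, u, w}; ◇p there: s:T, u:T, w:T. ✓
v: successors {s, t, u, w}; ◇p there: s:T, t:T, u:T, w:T. ✓
w: successors {s, t}; ◇p there: s:T, t:T. ✓
Satisfying worlds: {s, t, u, v, w}.
So □◇p fails at the other 0 worlds.

0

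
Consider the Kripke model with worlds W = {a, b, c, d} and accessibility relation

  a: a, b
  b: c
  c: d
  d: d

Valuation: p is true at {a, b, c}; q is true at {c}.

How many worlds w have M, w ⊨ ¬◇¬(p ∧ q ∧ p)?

a: ◇¬(p ∧ q ∧ p) is T. ✗
b: ◇¬(p ∧ q ∧ p) is F. ✓
c: ◇¬(p ∧ q ∧ p) is T. ✗
d: ◇¬(p ∧ q ∧ p) is T. ✗
Satisfying worlds: {b}.

1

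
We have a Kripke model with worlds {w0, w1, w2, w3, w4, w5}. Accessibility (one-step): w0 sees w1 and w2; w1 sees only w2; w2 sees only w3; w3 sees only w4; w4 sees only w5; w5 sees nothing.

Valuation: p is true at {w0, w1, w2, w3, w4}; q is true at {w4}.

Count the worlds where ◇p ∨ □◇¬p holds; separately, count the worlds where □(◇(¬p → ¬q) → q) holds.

For ◇p ∨ □◇¬p:
w0: ◇p is T, □◇¬p is F. ✓
w1: ◇p is T, □◇¬p is F. ✓
w2: ◇p is T, □◇¬p is F. ✓
w3: ◇p is T, □◇¬p is T. ✓
w4: ◇p is F, □◇¬p is F. ✗
w5: ◇p is F, □◇¬p is T. ✓
— 5 worlds.
For □(◇(¬p → ¬q) → q):
w0: successors {w1, w2}; ◇(¬p → ¬q) → q there: w1:F, w2:F. ✗
w1: successors {w2}; ◇(¬p → ¬q) → q there: w2:F. ✗
w2: successors {w3}; ◇(¬p → ¬q) → q there: w3:F. ✗
w3: successors {w4}; ◇(¬p → ¬q) → q there: w4:T. ✓
w4: successors {w5}; ◇(¬p → ¬q) → q there: w5:T. ✓
w5: no successors, so □(◇(¬p → ¬q) → q) holds vacuously. ✓
— 3 worlds.

5 and 3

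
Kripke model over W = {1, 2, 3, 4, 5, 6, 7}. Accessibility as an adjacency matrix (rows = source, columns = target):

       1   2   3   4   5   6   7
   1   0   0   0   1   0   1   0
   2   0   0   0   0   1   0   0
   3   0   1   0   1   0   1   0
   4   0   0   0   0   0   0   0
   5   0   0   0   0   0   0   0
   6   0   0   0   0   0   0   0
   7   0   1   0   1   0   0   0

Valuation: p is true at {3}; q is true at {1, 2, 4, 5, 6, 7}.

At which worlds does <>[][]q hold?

1: successors {4, 6}; [][]q there: 4:T, 6:T. ✓
2: successors {5}; [][]q there: 5:T. ✓
3: successors {2, 4, 6}; [][]q there: 2:T, 4:T, 6:T. ✓
4: no successors, so <>[][]q fails. ✗
5: no successors, so <>[][]q fails. ✗
6: no successors, so <>[][]q fails. ✗
7: successors {2, 4}; [][]q there: 2:T, 4:T. ✓

{1, 2, 3, 7}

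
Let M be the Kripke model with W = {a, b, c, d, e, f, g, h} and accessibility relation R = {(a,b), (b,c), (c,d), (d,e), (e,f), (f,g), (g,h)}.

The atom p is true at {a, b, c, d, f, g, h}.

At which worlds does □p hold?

{a, b, c, e, f, g, h}

a: successors {b}; p there: b:T. ✓
b: successors {c}; p there: c:T. ✓
c: successors {d}; p there: d:T. ✓
d: successors {e}; p there: e:F. ✗
e: successors {f}; p there: f:T. ✓
f: successors {g}; p there: g:T. ✓
g: successors {h}; p there: h:T. ✓
h: no successors, so □p holds vacuously. ✓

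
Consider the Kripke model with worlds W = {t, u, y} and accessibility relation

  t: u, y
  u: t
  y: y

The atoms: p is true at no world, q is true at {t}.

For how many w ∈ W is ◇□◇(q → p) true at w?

2

t: successors {u, y}; □◇(q → p) there: u:T, y:T. ✓
u: successors {t}; □◇(q → p) there: t:F. ✗
y: successors {y}; □◇(q → p) there: y:T. ✓
Satisfying worlds: {t, y}.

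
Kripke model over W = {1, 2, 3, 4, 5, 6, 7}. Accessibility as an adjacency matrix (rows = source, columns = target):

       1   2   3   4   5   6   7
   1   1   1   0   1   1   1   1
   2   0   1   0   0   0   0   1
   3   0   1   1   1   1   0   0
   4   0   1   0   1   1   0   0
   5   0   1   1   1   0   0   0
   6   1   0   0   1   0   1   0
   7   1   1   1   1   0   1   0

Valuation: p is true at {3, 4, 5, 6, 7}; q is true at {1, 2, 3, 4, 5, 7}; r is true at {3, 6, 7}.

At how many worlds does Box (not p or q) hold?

4

1: successors {1, 2, 4, 5, 6, 7}; not p or q there: 1:T, 2:T, 4:T, 5:T, 6:F, 7:T. ✗
2: successors {2, 7}; not p or q there: 2:T, 7:T. ✓
3: successors {2, 3, 4, 5}; not p or q there: 2:T, 3:T, 4:T, 5:T. ✓
4: successors {2, 4, 5}; not p or q there: 2:T, 4:T, 5:T. ✓
5: successors {2, 3, 4}; not p or q there: 2:T, 3:T, 4:T. ✓
6: successors {1, 4, 6}; not p or q there: 1:T, 4:T, 6:F. ✗
7: successors {1, 2, 3, 4, 6}; not p or q there: 1:T, 2:T, 3:T, 4:T, 6:F. ✗
Satisfying worlds: {2, 3, 4, 5}.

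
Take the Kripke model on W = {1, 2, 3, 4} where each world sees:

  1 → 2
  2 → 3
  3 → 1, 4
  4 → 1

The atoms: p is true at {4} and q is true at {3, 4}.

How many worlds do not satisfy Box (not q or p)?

1: successors {2}; not q or p there: 2:T. ✓
2: successors {3}; not q or p there: 3:F. ✗
3: successors {1, 4}; not q or p there: 1:T, 4:T. ✓
4: successors {1}; not q or p there: 1:T. ✓
Satisfying worlds: {1, 3, 4}.
So Box (not q or p) fails at the other 1 world.

1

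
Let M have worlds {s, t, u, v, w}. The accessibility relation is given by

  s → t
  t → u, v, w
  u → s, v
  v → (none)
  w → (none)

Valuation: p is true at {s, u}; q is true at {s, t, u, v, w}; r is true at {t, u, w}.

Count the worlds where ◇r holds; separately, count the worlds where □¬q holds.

2 and 2

For ◇r:
s: successors {t}; r there: t:T. ✓
t: successors {u, v, w}; r there: u:T, v:F, w:T. ✓
u: successors {s, v}; r there: s:F, v:F. ✗
v: no successors, so ◇r fails. ✗
w: no successors, so ◇r fails. ✗
— 2 worlds.
For □¬q:
s: successors {t}; ¬q there: t:F. ✗
t: successors {u, v, w}; ¬q there: u:F, v:F, w:F. ✗
u: successors {s, v}; ¬q there: s:F, v:F. ✗
v: no successors, so □¬q holds vacuously. ✓
w: no successors, so □¬q holds vacuously. ✓
— 2 worlds.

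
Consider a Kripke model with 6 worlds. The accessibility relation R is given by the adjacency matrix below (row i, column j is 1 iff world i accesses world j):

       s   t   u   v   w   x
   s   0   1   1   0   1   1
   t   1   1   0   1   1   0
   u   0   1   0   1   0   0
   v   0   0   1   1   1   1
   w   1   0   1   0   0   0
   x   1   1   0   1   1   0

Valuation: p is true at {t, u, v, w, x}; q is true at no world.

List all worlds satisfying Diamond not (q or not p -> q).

s: successors {t, u, w, x}; not (q or not p -> q) there: t:F, u:F, w:F, x:F. ✗
t: successors {s, t, v, w}; not (q or not p -> q) there: s:T, t:F, v:F, w:F. ✓
u: successors {t, v}; not (q or not p -> q) there: t:F, v:F. ✗
v: successors {u, v, w, x}; not (q or not p -> q) there: u:F, v:F, w:F, x:F. ✗
w: successors {s, u}; not (q or not p -> q) there: s:T, u:F. ✓
x: successors {s, t, v, w}; not (q or not p -> q) there: s:T, t:F, v:F, w:F. ✓

{t, w, x}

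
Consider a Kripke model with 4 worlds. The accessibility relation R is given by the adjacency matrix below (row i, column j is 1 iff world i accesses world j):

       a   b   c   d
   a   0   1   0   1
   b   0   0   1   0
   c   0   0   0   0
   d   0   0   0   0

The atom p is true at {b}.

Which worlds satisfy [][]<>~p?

{b, c, d}

a: successors {b, d}; []<>~p there: b:F, d:T. ✗
b: successors {c}; []<>~p there: c:T. ✓
c: no successors, so [][]<>~p holds vacuously. ✓
d: no successors, so [][]<>~p holds vacuously. ✓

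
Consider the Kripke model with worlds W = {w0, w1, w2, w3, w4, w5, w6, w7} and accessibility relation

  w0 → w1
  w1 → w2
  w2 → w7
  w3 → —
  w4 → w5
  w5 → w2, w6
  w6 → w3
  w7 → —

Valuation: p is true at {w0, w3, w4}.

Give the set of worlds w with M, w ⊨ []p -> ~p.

{w0, w1, w2, w4, w5, w6, w7}

w0: []p is F, ~p is F. ✓
w1: []p is F, ~p is T. ✓
w2: []p is F, ~p is T. ✓
w3: []p is T, ~p is F. ✗
w4: []p is F, ~p is F. ✓
w5: []p is F, ~p is T. ✓
w6: []p is T, ~p is T. ✓
w7: []p is T, ~p is T. ✓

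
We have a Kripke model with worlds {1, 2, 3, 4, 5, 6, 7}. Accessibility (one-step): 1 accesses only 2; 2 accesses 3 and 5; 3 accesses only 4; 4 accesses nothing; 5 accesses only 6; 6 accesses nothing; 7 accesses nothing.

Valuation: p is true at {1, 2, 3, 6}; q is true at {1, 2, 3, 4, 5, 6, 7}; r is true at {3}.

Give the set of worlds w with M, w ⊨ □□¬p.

{3, 4, 5, 6, 7}

1: successors {2}; □¬p there: 2:F. ✗
2: successors {3, 5}; □¬p there: 3:T, 5:F. ✗
3: successors {4}; □¬p there: 4:T. ✓
4: no successors, so □□¬p holds vacuously. ✓
5: successors {6}; □¬p there: 6:T. ✓
6: no successors, so □□¬p holds vacuously. ✓
7: no successors, so □□¬p holds vacuously. ✓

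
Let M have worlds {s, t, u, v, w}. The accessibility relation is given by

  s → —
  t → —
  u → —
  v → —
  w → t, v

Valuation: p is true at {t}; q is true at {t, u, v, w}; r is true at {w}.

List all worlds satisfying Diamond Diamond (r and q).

∅

s: no successors, so Diamond Diamond (r and q) fails. ✗
t: no successors, so Diamond Diamond (r and q) fails. ✗
u: no successors, so Diamond Diamond (r and q) fails. ✗
v: no successors, so Diamond Diamond (r and q) fails. ✗
w: successors {t, v}; Diamond (r and q) there: t:F, v:F. ✗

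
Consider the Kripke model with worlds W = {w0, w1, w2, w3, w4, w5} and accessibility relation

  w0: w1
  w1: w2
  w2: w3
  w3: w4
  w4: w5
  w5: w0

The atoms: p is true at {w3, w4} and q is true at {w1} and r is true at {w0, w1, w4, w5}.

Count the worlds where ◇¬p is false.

w0: successors {w1}; ¬p there: w1:T. ✓
w1: successors {w2}; ¬p there: w2:T. ✓
w2: successors {w3}; ¬p there: w3:F. ✗
w3: successors {w4}; ¬p there: w4:F. ✗
w4: successors {w5}; ¬p there: w5:T. ✓
w5: successors {w0}; ¬p there: w0:T. ✓
Satisfying worlds: {w0, w1, w4, w5}.
So ◇¬p fails at the other 2 worlds.

2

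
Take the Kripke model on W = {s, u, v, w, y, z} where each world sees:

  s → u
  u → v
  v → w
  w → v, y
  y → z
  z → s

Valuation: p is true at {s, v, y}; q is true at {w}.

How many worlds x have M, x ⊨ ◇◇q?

s: successors {u}; ◇q there: u:F. ✗
u: successors {v}; ◇q there: v:T. ✓
v: successors {w}; ◇q there: w:F. ✗
w: successors {v, y}; ◇q there: v:T, y:F. ✓
y: successors {z}; ◇q there: z:F. ✗
z: successors {s}; ◇q there: s:F. ✗
Satisfying worlds: {u, w}.

2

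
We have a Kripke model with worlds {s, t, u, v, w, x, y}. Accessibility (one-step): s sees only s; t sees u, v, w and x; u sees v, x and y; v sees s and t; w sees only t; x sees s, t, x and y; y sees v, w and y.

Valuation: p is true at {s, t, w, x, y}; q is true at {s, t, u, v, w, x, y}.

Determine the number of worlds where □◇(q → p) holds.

s: successors {s}; ◇(q → p) there: s:T. ✓
t: successors {u, v, w, x}; ◇(q → p) there: u:T, v:T, w:T, x:T. ✓
u: successors {v, x, y}; ◇(q → p) there: v:T, x:T, y:T. ✓
v: successors {s, t}; ◇(q → p) there: s:T, t:T. ✓
w: successors {t}; ◇(q → p) there: t:T. ✓
x: successors {s, t, x, y}; ◇(q → p) there: s:T, t:T, x:T, y:T. ✓
y: successors {v, w, y}; ◇(q → p) there: v:T, w:T, y:T. ✓
Satisfying worlds: {s, t, u, v, w, x, y}.

7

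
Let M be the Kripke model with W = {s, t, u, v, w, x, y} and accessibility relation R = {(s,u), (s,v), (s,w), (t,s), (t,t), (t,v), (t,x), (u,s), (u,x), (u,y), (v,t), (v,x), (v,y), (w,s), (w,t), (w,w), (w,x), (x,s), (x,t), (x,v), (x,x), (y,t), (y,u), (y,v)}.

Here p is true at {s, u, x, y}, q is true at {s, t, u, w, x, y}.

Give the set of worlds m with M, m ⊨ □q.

{u, v, w}

s: successors {u, v, w}; q there: u:T, v:F, w:T. ✗
t: successors {s, t, v, x}; q there: s:T, t:T, v:F, x:T. ✗
u: successors {s, x, y}; q there: s:T, x:T, y:T. ✓
v: successors {t, x, y}; q there: t:T, x:T, y:T. ✓
w: successors {s, t, w, x}; q there: s:T, t:T, w:T, x:T. ✓
x: successors {s, t, v, x}; q there: s:T, t:T, v:F, x:T. ✗
y: successors {t, u, v}; q there: t:T, u:T, v:F. ✗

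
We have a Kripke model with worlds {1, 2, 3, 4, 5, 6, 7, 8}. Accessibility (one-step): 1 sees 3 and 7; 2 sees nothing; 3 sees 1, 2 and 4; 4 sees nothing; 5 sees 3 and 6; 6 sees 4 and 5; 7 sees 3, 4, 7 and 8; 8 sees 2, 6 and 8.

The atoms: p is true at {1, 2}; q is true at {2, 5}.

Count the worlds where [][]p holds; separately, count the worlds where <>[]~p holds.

2 and 6

For [][]p:
1: successors {3, 7}; []p there: 3:F, 7:F. ✗
2: no successors, so [][]p holds vacuously. ✓
3: successors {1, 2, 4}; []p there: 1:F, 2:T, 4:T. ✗
4: no successors, so [][]p holds vacuously. ✓
5: successors {3, 6}; []p there: 3:F, 6:F. ✗
6: successors {4, 5}; []p there: 4:T, 5:F. ✗
7: successors {3, 4, 7, 8}; []p there: 3:F, 4:T, 7:F, 8:F. ✗
8: successors {2, 6, 8}; []p there: 2:T, 6:F, 8:F. ✗
— 2 worlds.
For <>[]~p:
1: successors {3, 7}; []~p there: 3:F, 7:T. ✓
2: no successors, so <>[]~p fails. ✗
3: successors {1, 2, 4}; []~p there: 1:T, 2:T, 4:T. ✓
4: no successors, so <>[]~p fails. ✗
5: successors {3, 6}; []~p there: 3:F, 6:T. ✓
6: successors {4, 5}; []~p there: 4:T, 5:T. ✓
7: successors {3, 4, 7, 8}; []~p there: 3:F, 4:T, 7:T, 8:F. ✓
8: successors {2, 6, 8}; []~p there: 2:T, 6:T, 8:F. ✓
— 6 worlds.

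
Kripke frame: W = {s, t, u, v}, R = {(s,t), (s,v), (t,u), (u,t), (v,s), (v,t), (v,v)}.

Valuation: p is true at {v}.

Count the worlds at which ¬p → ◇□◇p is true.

s: ¬p is T, ◇□◇p is F. ✗
t: ¬p is T, ◇□◇p is F. ✗
u: ¬p is T, ◇□◇p is F. ✗
v: ¬p is F, ◇□◇p is F. ✓
Satisfying worlds: {v}.

1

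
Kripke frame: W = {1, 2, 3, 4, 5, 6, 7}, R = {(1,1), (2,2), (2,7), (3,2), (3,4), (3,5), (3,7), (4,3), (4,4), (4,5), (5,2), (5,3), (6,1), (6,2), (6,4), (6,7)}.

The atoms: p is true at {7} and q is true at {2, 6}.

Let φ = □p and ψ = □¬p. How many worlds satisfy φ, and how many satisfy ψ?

1 and 4

For □p:
1: successors {1}; p there: 1:F. ✗
2: successors {2, 7}; p there: 2:F, 7:T. ✗
3: successors {2, 4, 5, 7}; p there: 2:F, 4:F, 5:F, 7:T. ✗
4: successors {3, 4, 5}; p there: 3:F, 4:F, 5:F. ✗
5: successors {2, 3}; p there: 2:F, 3:F. ✗
6: successors {1, 2, 4, 7}; p there: 1:F, 2:F, 4:F, 7:T. ✗
7: no successors, so □p holds vacuously. ✓
— 1 world.
For □¬p:
1: successors {1}; ¬p there: 1:T. ✓
2: successors {2, 7}; ¬p there: 2:T, 7:F. ✗
3: successors {2, 4, 5, 7}; ¬p there: 2:T, 4:T, 5:T, 7:F. ✗
4: successors {3, 4, 5}; ¬p there: 3:T, 4:T, 5:T. ✓
5: successors {2, 3}; ¬p there: 2:T, 3:T. ✓
6: successors {1, 2, 4, 7}; ¬p there: 1:T, 2:T, 4:T, 7:F. ✗
7: no successors, so □¬p holds vacuously. ✓
— 4 worlds.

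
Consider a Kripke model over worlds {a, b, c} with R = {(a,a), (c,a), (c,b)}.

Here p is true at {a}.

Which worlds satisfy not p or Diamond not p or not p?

a: not p is F, Diamond not p or not p is F. ✗
b: not p is T, Diamond not p or not p is T. ✓
c: not p is T, Diamond not p or not p is T. ✓

{b, c}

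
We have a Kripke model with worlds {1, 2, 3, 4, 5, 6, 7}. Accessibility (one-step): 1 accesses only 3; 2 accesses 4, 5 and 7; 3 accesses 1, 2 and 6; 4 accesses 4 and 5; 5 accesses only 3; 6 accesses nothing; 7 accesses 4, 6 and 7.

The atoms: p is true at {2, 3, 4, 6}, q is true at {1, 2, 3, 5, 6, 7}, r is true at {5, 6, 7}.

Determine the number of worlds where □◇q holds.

5

1: successors {3}; ◇q there: 3:T. ✓
2: successors {4, 5, 7}; ◇q there: 4:T, 5:T, 7:T. ✓
3: successors {1, 2, 6}; ◇q there: 1:T, 2:T, 6:F. ✗
4: successors {4, 5}; ◇q there: 4:T, 5:T. ✓
5: successors {3}; ◇q there: 3:T. ✓
6: no successors, so □◇q holds vacuously. ✓
7: successors {4, 6, 7}; ◇q there: 4:T, 6:F, 7:T. ✗
Satisfying worlds: {1, 2, 4, 5, 6}.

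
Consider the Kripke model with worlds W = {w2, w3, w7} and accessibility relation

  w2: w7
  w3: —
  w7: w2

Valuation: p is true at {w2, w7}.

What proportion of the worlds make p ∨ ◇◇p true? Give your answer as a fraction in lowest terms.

w2: p is T, ◇◇p is T. ✓
w3: p is F, ◇◇p is F. ✗
w7: p is T, ◇◇p is T. ✓
That's 2 of 3 worlds, so 2/3.

2/3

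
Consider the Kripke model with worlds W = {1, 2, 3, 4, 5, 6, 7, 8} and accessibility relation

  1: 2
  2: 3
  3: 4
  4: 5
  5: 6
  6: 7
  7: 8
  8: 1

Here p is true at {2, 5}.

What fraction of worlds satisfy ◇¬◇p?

1: successors {2}; ¬◇p there: 2:T. ✓
2: successors {3}; ¬◇p there: 3:T. ✓
3: successors {4}; ¬◇p there: 4:F. ✗
4: successors {5}; ¬◇p there: 5:T. ✓
5: successors {6}; ¬◇p there: 6:T. ✓
6: successors {7}; ¬◇p there: 7:T. ✓
7: successors {8}; ¬◇p there: 8:T. ✓
8: successors {1}; ¬◇p there: 1:F. ✗
That's 6 of 8 worlds, so 6/8 = 3/4.

3/4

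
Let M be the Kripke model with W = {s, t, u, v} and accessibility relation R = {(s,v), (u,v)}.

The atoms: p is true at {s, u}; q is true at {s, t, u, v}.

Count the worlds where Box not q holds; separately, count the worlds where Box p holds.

For Box not q:
s: successors {v}; not q there: v:F. ✗
t: no successors, so Box not q holds vacuously. ✓
u: successors {v}; not q there: v:F. ✗
v: no successors, so Box not q holds vacuously. ✓
— 2 worlds.
For Box p:
s: successors {v}; p there: v:F. ✗
t: no successors, so Box p holds vacuously. ✓
u: successors {v}; p there: v:F. ✗
v: no successors, so Box p holds vacuously. ✓
— 2 worlds.

2 and 2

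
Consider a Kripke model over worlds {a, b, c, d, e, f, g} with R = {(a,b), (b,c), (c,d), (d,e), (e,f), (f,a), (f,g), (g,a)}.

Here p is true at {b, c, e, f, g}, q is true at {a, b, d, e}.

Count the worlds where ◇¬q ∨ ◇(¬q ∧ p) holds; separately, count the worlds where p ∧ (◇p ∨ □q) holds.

3 and 5

For ◇¬q ∨ ◇(¬q ∧ p):
a: ◇¬q is F, ◇(¬q ∧ p) is F. ✗
b: ◇¬q is T, ◇(¬q ∧ p) is T. ✓
c: ◇¬q is F, ◇(¬q ∧ p) is F. ✗
d: ◇¬q is F, ◇(¬q ∧ p) is F. ✗
e: ◇¬q is T, ◇(¬q ∧ p) is T. ✓
f: ◇¬q is T, ◇(¬q ∧ p) is T. ✓
g: ◇¬q is F, ◇(¬q ∧ p) is F. ✗
— 3 worlds.
For p ∧ (◇p ∨ □q):
a: p is F, ◇p ∨ □q is T. ✗
b: p is T, ◇p ∨ □q is T. ✓
c: p is T, ◇p ∨ □q is T. ✓
d: p is F, ◇p ∨ □q is T. ✗
e: p is T, ◇p ∨ □q is T. ✓
f: p is T, ◇p ∨ □q is T. ✓
g: p is T, ◇p ∨ □q is T. ✓
— 5 worlds.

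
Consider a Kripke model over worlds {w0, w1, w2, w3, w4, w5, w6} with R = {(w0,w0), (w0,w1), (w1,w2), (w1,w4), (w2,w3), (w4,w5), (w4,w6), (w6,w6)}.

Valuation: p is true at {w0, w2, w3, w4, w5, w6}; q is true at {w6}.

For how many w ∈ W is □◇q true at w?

w0: successors {w0, w1}; ◇q there: w0:F, w1:F. ✗
w1: successors {w2, w4}; ◇q there: w2:F, w4:T. ✗
w2: successors {w3}; ◇q there: w3:F. ✗
w3: no successors, so □◇q holds vacuously. ✓
w4: successors {w5, w6}; ◇q there: w5:F, w6:T. ✗
w5: no successors, so □◇q holds vacuously. ✓
w6: successors {w6}; ◇q there: w6:T. ✓
Satisfying worlds: {w3, w5, w6}.

3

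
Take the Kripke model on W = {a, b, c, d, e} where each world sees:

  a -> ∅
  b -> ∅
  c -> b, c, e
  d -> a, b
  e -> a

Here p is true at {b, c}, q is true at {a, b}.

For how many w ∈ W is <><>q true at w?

a: no successors, so <><>q fails. ✗
b: no successors, so <><>q fails. ✗
c: successors {b, c, e}; <>q there: b:F, c:T, e:T. ✓
d: successors {a, b}; <>q there: a:F, b:F. ✗
e: successors {a}; <>q there: a:F. ✗
Satisfying worlds: {c}.

1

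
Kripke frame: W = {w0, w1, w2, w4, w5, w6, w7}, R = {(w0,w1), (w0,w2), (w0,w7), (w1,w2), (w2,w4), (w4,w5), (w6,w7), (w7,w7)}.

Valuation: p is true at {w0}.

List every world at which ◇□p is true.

{w4}

w0: successors {w1, w2, w7}; □p there: w1:F, w2:F, w7:F. ✗
w1: successors {w2}; □p there: w2:F. ✗
w2: successors {w4}; □p there: w4:F. ✗
w4: successors {w5}; □p there: w5:T. ✓
w5: no successors, so ◇□p fails. ✗
w6: successors {w7}; □p there: w7:F. ✗
w7: successors {w7}; □p there: w7:F. ✗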